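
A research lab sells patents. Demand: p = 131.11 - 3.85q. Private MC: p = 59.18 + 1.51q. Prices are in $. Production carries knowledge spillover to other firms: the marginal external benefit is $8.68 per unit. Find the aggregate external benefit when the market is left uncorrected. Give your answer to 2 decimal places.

Market equilibrium (private): 59.18 + 1.51q = 131.11 - 3.85q → q_m = 13.4198.
Total external benefit = MEB × q_m = 8.68 × 13.4198 = 116.4839.

$116.48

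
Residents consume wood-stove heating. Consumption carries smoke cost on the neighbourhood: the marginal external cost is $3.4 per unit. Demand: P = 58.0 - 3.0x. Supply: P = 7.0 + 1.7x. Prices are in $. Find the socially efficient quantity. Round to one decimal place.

x* = 10.1

Social marginal benefit = demand − MEC = 54.6 - 3.0x.
Set SMB = MC: 54.6 - 3.0x = 7.0 + 1.7x → x* = 10.1277.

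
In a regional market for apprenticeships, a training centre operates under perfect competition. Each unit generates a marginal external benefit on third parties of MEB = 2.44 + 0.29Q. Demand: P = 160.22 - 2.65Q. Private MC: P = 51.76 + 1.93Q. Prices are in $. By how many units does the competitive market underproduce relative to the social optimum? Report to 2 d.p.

2.17 units

Market equilibrium (private): 51.76 + 1.93Q = 160.22 - 2.65Q → Q_m = 23.6812.
Social marginal cost = private MC − MEB = 49.32 + 1.64Q.
Set SMC = demand: 49.32 + 1.64Q = 160.22 - 2.65Q → Q* = 25.8508.
Gap = |23.6812 − 25.8508| = 2.1696.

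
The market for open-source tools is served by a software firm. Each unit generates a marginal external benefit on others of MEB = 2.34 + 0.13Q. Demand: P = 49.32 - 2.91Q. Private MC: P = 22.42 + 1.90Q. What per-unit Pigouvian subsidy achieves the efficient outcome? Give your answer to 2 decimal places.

Social marginal cost = private MC − MEB = 20.08 + 1.77Q.
Set SMC = demand: 20.08 + 1.77Q = 49.32 - 2.91Q → Q* = 6.2479.
The Pigouvian subsidy equals MEB at Q*: 2.34 + 0.13×6.2479 = 3.1522.

subsidy = 3.15 per unit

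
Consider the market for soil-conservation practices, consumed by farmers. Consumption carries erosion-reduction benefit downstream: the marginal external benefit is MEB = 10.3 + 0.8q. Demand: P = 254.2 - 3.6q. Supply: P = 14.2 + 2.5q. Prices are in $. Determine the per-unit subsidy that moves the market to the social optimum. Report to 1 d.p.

Social marginal benefit = demand + MEB = 264.5 - 2.8q.
Set SMB = MC: 264.5 - 2.8q = 14.2 + 2.5q → q* = 47.2264.
The Pigouvian subsidy equals MEB at q*: 10.3 + 0.8×47.2264 = 48.0811.

subsidy = $48.1 per unit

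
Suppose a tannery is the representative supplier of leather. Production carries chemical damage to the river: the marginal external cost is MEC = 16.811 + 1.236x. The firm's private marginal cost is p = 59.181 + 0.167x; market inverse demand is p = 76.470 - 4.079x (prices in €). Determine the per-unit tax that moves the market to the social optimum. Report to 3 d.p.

Social marginal cost = private MC + MEC = 75.992 + 1.403x.
Set SMC = demand: 75.992 + 1.403x = 76.470 - 4.079x → x* = 0.0872.
The Pigouvian tax equals MEC at x*: 16.811 + 1.236×0.0872 = 16.9188.

tax = €16.919 per unit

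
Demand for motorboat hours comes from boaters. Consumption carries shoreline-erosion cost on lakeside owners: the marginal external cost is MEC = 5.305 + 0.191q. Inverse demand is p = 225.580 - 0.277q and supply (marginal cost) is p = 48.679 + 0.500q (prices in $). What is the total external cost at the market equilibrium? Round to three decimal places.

Market equilibrium (private): 48.679 + 0.500q = 225.580 - 0.277q → q_m = 227.6718.
Total external cost = ∫₀^{q_m} (5.305 + 0.191q) dq = 5.305×227.6718 + ½×0.191×227.6718² = 6157.9887.

$6157.989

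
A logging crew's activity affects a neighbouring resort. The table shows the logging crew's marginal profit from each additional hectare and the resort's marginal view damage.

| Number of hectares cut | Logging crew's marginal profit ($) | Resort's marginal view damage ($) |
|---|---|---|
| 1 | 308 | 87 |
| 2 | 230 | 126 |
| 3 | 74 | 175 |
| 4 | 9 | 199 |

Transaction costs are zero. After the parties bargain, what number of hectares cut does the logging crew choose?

Bargaining reaches the level where marginal profit last exceeds marginal view damage.
That holds through level 2 (230 ≥ 126) but not at 3 (74 < 175).

2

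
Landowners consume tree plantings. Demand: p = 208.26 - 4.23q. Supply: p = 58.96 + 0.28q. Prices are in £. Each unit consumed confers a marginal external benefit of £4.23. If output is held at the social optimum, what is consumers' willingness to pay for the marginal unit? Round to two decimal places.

P = £64.26

Social marginal benefit = demand + MEB = 212.49 - 4.23q.
Set SMB = MC: 212.49 - 4.23q = 58.96 + 0.28q → q* = 34.0421.
Consumer price on the demand curve at q*: 208.26 − 4.23×34.0421 = 64.2619.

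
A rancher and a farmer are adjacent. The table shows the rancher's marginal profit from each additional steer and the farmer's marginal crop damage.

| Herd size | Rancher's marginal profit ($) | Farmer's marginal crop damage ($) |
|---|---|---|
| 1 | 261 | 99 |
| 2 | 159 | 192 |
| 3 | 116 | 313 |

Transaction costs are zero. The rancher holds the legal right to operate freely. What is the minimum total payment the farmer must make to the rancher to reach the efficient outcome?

$275

Left alone the rancher would choose level 3 (marginal profit stays positive).
Efficient level: k* = 1 (marginal profit ≥ marginal crop damage through 1).
The farmer must at least cover the rancher's forgone profit from cutting 3→1: 159 + 116 = 275.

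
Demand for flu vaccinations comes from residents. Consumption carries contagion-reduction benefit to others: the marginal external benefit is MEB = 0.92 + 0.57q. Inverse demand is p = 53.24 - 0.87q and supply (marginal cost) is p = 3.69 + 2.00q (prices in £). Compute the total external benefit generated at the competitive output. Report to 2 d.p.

Market equilibrium (private): 3.69 + 2.00q = 53.24 - 0.87q → q_m = 17.2648.
Total external benefit = ∫₀^{q_m} (0.92 + 0.57q) dq = 0.92×17.2648 + ½×0.57×17.2648² = 100.8345.

£100.83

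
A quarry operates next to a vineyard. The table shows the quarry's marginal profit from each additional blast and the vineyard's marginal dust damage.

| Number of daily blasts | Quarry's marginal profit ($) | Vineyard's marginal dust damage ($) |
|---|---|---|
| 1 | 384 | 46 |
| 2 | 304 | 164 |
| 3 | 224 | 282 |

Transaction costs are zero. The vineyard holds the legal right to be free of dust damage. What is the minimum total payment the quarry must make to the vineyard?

$210

Efficient level: marginal profit ≥ marginal dust damage through level 2, so k* = 2.
With the vineyard holding the right, the quarry must at least compensate total damage at k*: 46 + 164 = 210.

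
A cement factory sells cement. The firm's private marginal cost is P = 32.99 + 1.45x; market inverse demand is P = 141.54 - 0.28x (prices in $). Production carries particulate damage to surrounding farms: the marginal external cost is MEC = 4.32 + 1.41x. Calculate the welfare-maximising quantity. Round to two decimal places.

x* = 33.19

Social marginal cost = private MC + MEC = 37.31 + 2.86x.
Set SMC = demand: 37.31 + 2.86x = 141.54 - 0.28x → x* = 33.1943.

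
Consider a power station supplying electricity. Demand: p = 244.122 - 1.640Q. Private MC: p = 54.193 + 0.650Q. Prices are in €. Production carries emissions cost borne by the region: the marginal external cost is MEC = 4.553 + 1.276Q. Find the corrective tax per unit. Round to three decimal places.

tax = €70.885 per unit

Social marginal cost = private MC + MEC = 58.746 + 1.926Q.
Set SMC = demand: 58.746 + 1.926Q = 244.122 - 1.640Q → Q* = 51.9843.
The Pigouvian tax equals MEC at Q*: 4.553 + 1.276×51.9843 = 70.8850.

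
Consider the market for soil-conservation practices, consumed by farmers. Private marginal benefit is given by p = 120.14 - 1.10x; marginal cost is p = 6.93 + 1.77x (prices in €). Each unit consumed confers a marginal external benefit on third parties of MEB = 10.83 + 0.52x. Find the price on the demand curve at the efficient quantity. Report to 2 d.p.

Social marginal benefit = demand + MEB = 130.97 - 0.58x.
Set SMB = MC: 130.97 - 0.58x = 6.93 + 1.77x → x* = 52.7830.
Consumer price on the demand curve at x*: 120.14 − 1.10×52.7830 = 62.0787.

P = €62.08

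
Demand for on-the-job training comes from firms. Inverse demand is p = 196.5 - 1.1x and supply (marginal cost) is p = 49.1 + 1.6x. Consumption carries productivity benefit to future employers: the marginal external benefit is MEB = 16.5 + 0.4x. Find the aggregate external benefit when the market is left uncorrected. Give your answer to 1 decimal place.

Market equilibrium (private): 49.1 + 1.6x = 196.5 - 1.1x → x_m = 54.5926.
Total external benefit = ∫₀^{x_m} (16.5 + 0.4x) dx = 16.5×54.5926 + ½×0.4×54.5926² = 1496.8483.

1496.8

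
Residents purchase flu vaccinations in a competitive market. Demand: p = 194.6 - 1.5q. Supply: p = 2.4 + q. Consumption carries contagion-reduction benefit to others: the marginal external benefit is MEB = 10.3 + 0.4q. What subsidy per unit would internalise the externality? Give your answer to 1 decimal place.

subsidy = 48.9 per unit

Social marginal benefit = demand + MEB = 204.9 - 1.1q.
Set SMB = MC: 204.9 - 1.1q = 2.4 + q → q* = 96.4286.
The Pigouvian subsidy equals MEB at q*: 10.3 + 0.4×96.4286 = 48.8714.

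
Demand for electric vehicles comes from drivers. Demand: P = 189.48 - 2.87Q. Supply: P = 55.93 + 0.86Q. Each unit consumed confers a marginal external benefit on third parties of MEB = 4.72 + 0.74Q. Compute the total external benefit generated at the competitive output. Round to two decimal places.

Market equilibrium (private): 55.93 + 0.86Q = 189.48 - 2.87Q → Q_m = 35.8043.
Total external benefit = ∫₀^{Q_m} (4.72 + 0.74Q) dQ = 4.72×35.8043 + ½×0.74×35.8043² = 643.3170.

643.32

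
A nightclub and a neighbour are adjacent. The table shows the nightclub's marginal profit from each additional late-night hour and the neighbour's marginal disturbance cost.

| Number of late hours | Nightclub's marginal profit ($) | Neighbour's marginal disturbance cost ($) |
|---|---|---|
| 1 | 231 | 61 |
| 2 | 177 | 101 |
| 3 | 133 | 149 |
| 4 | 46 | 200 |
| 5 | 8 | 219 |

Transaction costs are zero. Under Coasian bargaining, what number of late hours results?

Bargaining reaches the level where marginal profit last exceeds marginal disturbance cost.
That holds through level 2 (177 ≥ 101) but not at 3 (133 < 149).

2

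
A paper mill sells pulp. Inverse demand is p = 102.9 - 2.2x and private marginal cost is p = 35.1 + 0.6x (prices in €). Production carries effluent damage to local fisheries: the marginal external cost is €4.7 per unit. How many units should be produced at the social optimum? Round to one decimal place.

Social marginal cost = private MC + MEC = 39.8 + 0.6x.
Set SMC = demand: 39.8 + 0.6x = 102.9 - 2.2x → x* = 22.5357.

x* = 22.5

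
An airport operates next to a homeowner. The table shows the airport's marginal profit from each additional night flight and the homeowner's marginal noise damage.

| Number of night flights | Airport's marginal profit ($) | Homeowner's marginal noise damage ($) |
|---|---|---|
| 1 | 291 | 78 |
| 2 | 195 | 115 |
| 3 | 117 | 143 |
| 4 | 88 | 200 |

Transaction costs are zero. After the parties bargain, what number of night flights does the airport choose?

2

Bargaining reaches the level where marginal profit last exceeds marginal noise damage.
That holds through level 2 (195 ≥ 115) but not at 3 (117 < 143).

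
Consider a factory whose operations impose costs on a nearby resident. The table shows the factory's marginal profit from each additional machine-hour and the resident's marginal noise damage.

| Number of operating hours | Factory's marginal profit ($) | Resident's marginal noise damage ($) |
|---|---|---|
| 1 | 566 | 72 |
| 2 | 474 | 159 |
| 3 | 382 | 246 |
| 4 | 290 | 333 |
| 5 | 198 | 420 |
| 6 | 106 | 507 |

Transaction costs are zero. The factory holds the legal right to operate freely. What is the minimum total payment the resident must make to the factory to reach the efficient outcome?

$594

Left alone the factory would choose level 6 (marginal profit stays positive).
Efficient level: k* = 3 (marginal profit ≥ marginal noise damage through 3).
The resident must at least cover the factory's forgone profit from cutting 6→3: 290 + 198 + 106 = 594.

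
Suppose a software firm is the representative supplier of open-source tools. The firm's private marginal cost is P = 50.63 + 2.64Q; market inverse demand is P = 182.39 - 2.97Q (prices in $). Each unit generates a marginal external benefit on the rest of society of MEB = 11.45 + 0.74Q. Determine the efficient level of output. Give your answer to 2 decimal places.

Social marginal cost = private MC − MEB = 39.18 + 1.90Q.
Set SMC = demand: 39.18 + 1.90Q = 182.39 - 2.97Q → Q* = 29.4066.

Q* = 29.41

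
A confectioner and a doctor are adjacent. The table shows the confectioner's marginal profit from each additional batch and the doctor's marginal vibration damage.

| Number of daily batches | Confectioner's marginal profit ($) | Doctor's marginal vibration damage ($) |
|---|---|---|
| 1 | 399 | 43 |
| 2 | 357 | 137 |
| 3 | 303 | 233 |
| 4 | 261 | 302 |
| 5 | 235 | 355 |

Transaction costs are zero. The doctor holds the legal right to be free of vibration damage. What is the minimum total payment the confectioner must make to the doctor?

Efficient level: marginal profit ≥ marginal vibration damage through level 3, so k* = 3.
With the doctor holding the right, the confectioner must at least compensate total damage at k*: 43 + 137 + 233 = 413.

$413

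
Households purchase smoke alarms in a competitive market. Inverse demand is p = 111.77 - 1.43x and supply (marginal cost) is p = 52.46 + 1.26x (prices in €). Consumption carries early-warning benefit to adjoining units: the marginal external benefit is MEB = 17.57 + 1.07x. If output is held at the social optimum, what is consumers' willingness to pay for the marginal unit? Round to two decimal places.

Social marginal benefit = demand + MEB = 129.34 - 0.36x.
Set SMB = MC: 129.34 - 0.36x = 52.46 + 1.26x → x* = 47.4568.
Consumer price on the demand curve at x*: 111.77 − 1.43×47.4568 = 43.9068.

P = €43.91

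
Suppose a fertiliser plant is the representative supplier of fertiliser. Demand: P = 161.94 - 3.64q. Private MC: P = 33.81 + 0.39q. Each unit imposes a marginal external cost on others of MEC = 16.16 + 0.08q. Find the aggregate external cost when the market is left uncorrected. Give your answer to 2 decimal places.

554.23

Market equilibrium (private): 33.81 + 0.39q = 161.94 - 3.64q → q_m = 31.7940.
Total external cost = ∫₀^{q_m} (16.16 + 0.08q) dq = 16.16×31.7940 + ½×0.08×31.7940² = 554.2254.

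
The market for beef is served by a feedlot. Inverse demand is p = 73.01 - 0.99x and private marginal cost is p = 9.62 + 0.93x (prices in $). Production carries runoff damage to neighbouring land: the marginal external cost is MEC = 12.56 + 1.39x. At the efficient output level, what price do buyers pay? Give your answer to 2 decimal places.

Social marginal cost = private MC + MEC = 22.18 + 2.32x.
Set SMC = demand: 22.18 + 2.32x = 73.01 - 0.99x → x* = 15.3565.
Consumer price on the demand curve at x*: 73.01 − 0.99×15.3565 = 57.8071.

P = $57.81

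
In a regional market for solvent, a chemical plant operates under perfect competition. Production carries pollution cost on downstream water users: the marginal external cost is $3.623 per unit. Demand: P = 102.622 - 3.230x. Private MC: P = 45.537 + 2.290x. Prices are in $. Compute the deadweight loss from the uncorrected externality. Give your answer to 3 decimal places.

Market equilibrium (private): 45.537 + 2.290x = 102.622 - 3.230x → x_m = 10.3415.
Social marginal cost = private MC + MEC = 49.160 + 2.290x.
Set SMC = demand: 49.160 + 2.290x = 102.622 - 3.230x → x* = 9.6851.
The welfare-loss triangle has base |x_m − x*| and height MEC(x_m) (the vertical gap between SMC and demand is zero at x* and MEC at x_m).
DWL = ½ × 0.6564 × 3.6230 = 1.1891.

DWL = $1.189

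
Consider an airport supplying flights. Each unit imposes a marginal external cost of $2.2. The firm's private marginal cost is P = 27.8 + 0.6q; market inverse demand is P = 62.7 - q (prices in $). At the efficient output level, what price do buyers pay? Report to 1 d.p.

Social marginal cost = private MC + MEC = 30.0 + 0.6q.
Set SMC = demand: 30.0 + 0.6q = 62.7 - q → q* = 20.4375.
Consumer price on the demand curve at q*: 62.7 − 1.0×20.4375 = 42.2625.

P = $42.3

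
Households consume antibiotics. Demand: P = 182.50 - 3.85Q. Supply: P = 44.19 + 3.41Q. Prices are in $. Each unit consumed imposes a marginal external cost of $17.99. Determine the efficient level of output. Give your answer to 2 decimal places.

Q* = 16.57

Social marginal benefit = demand − MEC = 164.51 - 3.85Q.
Set SMB = MC: 164.51 - 3.85Q = 44.19 + 3.41Q → Q* = 16.5730.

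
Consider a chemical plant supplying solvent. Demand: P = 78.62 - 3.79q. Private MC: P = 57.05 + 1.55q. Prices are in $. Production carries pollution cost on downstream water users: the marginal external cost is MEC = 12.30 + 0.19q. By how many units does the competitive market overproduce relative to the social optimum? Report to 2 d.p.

Market equilibrium (private): 57.05 + 1.55q = 78.62 - 3.79q → q_m = 4.0393.
Social marginal cost = private MC + MEC = 69.35 + 1.74q.
Set SMC = demand: 69.35 + 1.74q = 78.62 - 3.79q → q* = 1.6763.
Gap = |4.0393 − 1.6763| = 2.3630.

2.36 units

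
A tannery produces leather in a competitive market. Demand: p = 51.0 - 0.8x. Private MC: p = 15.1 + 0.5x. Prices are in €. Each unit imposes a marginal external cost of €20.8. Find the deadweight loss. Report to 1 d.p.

Market equilibrium (private): 15.1 + 0.5x = 51.0 - 0.8x → x_m = 27.6154.
Social marginal cost = private MC + MEC = 35.9 + 0.5x.
Set SMC = demand: 35.9 + 0.5x = 51.0 - 0.8x → x* = 11.6154.
Height of the DWL triangle at x_m is SMC(x_m) − demand(x_m) = MEC(x_m) = 20.8000.
DWL = ½ × 16.0000 × 20.8000 = 166.4000.

DWL = €166.4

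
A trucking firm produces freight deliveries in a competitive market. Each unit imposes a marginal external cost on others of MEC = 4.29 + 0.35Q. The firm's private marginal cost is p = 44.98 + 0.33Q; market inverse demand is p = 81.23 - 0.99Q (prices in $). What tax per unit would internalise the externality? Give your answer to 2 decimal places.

Social marginal cost = private MC + MEC = 49.27 + 0.68Q.
Set SMC = demand: 49.27 + 0.68Q = 81.23 - 0.99Q → Q* = 19.1377.
The Pigouvian tax equals MEC at Q*: 4.29 + 0.35×19.1377 = 10.9882.

tax = $10.99 per unit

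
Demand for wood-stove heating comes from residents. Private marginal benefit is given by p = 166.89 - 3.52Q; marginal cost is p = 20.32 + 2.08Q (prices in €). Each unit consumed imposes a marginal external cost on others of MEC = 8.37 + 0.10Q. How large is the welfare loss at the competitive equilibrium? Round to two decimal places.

DWL = €10.59

Market equilibrium (private): 20.32 + 2.08Q = 166.89 - 3.52Q → Q_m = 26.1732.
Social marginal benefit = demand − MEC = 158.52 - 3.62Q.
Set SMB = MC: 158.52 - 3.62Q = 20.32 + 2.08Q → Q* = 24.2456.
Between Q* and Q_m the wedge MC − SMB runs linearly from 0 to MEC(Q_m), so the loss is a triangle.
DWL = ½ × 1.9276 × 10.9873 = 10.5896.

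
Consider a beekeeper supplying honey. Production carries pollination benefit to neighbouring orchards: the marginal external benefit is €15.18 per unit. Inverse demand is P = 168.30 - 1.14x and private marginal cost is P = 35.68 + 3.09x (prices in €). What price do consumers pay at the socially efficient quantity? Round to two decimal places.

P = €128.47

Social marginal cost = private MC − MEB = 20.50 + 3.09x.
Set SMC = demand: 20.50 + 3.09x = 168.30 - 1.14x → x* = 34.9409.
Consumer price on the demand curve at x*: 168.30 − 1.14×34.9409 = 128.4674.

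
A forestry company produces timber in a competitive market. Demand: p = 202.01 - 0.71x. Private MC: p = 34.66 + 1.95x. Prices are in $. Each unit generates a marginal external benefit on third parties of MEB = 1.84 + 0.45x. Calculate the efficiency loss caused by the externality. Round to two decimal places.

DWL = $205.68

Market equilibrium (private): 34.66 + 1.95x = 202.01 - 0.71x → x_m = 62.9135.
Social marginal cost = private MC − MEB = 32.82 + 1.50x.
Set SMC = demand: 32.82 + 1.50x = 202.01 - 0.71x → x* = 76.5566.
Between x* and x_m the wedge demand − SMC runs linearly from 0 to MEB(x_m), so the loss is a triangle.
DWL = ½ × 13.6431 × 30.1511 = 205.6772.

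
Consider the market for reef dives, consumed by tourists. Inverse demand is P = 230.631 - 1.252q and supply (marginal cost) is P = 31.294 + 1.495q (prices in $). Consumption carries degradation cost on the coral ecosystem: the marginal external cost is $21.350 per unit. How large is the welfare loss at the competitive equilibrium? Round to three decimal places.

DWL = $82.967

Market equilibrium (private): 31.294 + 1.495q = 230.631 - 1.252q → q_m = 72.5653.
Social marginal benefit = demand − MEC = 209.281 - 1.252q.
Set SMB = MC: 209.281 - 1.252q = 31.294 + 1.495q → q* = 64.7932.
Between q* and q_m the wedge MC − SMB runs linearly from 0 to MEC(q_m), so the loss is a triangle.
DWL = ½ × 7.7721 × 21.3500 = 82.9672.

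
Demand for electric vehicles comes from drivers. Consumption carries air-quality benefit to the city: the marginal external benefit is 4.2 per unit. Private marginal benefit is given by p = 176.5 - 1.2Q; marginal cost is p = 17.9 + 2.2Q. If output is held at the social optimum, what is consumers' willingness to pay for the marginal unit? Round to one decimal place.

P = 119.0

Social marginal benefit = demand + MEB = 180.7 - 1.2Q.
Set SMB = MC: 180.7 - 1.2Q = 17.9 + 2.2Q → Q* = 47.8824.
Consumer price on the demand curve at Q*: 176.5 − 1.2×47.8824 = 119.0411.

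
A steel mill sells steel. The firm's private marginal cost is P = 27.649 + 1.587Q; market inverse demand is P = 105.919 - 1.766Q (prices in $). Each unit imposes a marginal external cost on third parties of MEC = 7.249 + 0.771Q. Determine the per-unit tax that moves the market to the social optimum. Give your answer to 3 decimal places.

tax = $20.527 per unit

Social marginal cost = private MC + MEC = 34.898 + 2.358Q.
Set SMC = demand: 34.898 + 2.358Q = 105.919 - 1.766Q → Q* = 17.2214.
The Pigouvian tax equals MEC at Q*: 7.249 + 0.771×17.2214 = 20.5267.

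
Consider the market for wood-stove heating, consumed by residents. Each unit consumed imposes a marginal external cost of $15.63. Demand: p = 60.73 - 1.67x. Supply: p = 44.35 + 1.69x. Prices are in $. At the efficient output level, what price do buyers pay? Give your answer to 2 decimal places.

Social marginal benefit = demand − MEC = 45.10 - 1.67x.
Set SMB = MC: 45.10 - 1.67x = 44.35 + 1.69x → x* = 0.2232.
Consumer price on the demand curve at x*: 60.73 − 1.67×0.2232 = 60.3573.

P = $60.36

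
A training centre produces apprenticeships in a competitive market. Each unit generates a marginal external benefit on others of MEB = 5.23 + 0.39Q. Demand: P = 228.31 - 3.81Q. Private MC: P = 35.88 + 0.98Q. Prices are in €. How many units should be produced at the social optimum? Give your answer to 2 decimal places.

Q* = 44.92

Social marginal cost = private MC − MEB = 30.65 + 0.59Q.
Set SMC = demand: 30.65 + 0.59Q = 228.31 - 3.81Q → Q* = 44.9227.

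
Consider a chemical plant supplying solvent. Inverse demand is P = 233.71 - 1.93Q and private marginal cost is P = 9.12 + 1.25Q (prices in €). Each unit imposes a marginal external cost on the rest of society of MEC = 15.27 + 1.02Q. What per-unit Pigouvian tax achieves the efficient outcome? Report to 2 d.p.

tax = €66.10 per unit

Social marginal cost = private MC + MEC = 24.39 + 2.27Q.
Set SMC = demand: 24.39 + 2.27Q = 233.71 - 1.93Q → Q* = 49.8381.
The Pigouvian tax equals MEC at Q*: 15.27 + 1.02×49.8381 = 66.1049.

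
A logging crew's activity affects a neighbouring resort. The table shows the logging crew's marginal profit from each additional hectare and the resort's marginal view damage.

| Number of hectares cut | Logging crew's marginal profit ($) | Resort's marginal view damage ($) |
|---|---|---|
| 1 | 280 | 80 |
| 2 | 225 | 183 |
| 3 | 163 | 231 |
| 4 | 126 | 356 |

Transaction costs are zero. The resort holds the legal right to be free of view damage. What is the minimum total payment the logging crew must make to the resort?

$263

Efficient level: marginal profit ≥ marginal view damage through level 2, so k* = 2.
With the resort holding the right, the logging crew must at least compensate total damage at k*: 80 + 183 = 263.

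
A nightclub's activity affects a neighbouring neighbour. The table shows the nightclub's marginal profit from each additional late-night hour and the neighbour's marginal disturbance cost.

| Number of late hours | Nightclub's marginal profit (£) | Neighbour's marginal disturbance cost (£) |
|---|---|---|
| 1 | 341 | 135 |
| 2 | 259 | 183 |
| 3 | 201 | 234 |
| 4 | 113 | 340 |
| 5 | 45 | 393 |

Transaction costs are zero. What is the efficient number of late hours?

Bargaining reaches the level where marginal profit last exceeds marginal disturbance cost.
That holds through level 2 (259 ≥ 183) but not at 3 (201 < 234).

2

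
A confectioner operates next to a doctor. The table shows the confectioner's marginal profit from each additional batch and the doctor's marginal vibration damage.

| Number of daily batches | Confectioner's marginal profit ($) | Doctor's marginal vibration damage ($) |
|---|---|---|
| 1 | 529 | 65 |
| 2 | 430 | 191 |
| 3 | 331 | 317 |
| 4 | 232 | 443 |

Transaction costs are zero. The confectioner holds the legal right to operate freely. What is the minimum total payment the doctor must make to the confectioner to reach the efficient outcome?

$232

Left alone the confectioner would choose level 4 (marginal profit stays positive).
Efficient level: k* = 3 (marginal profit ≥ marginal vibration damage through 3).
The doctor must at least cover the confectioner's forgone profit from cutting 4→3: 232 = 232.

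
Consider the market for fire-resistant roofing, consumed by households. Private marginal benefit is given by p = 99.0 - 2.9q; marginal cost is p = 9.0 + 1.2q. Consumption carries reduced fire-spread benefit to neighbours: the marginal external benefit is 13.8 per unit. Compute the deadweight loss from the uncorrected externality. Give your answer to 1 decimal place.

Market equilibrium (private): 9.0 + 1.2q = 99.0 - 2.9q → q_m = 21.9512.
Social marginal benefit = demand + MEB = 112.8 - 2.9q.
Set SMB = MC: 112.8 - 2.9q = 9.0 + 1.2q → q* = 25.3171.
Height of the DWL triangle at q_m is SMB(q_m) − MC(q_m) = MEB(q_m) = 13.8000.
DWL = ½ × 3.3659 × 13.8000 = 23.2247.

DWL = 23.2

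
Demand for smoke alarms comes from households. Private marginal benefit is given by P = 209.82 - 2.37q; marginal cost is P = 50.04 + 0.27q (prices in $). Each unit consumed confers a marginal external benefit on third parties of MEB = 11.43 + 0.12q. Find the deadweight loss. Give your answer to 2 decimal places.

Market equilibrium (private): 50.04 + 0.27q = 209.82 - 2.37q → q_m = 60.5227.
Social marginal benefit = demand + MEB = 221.25 - 2.25q.
Set SMB = MC: 221.25 - 2.25q = 50.04 + 0.27q → q* = 67.9405.
The welfare-loss triangle has base |q_m − q*| and height MEB(q_m) (the vertical gap between SMB and MC is zero at q* and MEB at q_m).
DWL = ½ × 7.4178 × 18.6927 = 69.3294.

DWL = $69.33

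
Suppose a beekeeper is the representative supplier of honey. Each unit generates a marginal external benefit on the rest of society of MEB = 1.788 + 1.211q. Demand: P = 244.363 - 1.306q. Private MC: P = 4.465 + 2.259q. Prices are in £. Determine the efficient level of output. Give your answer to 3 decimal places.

q* = 102.670

Social marginal cost = private MC − MEB = 2.677 + 1.048q.
Set SMC = demand: 2.677 + 1.048q = 244.363 - 1.306q → q* = 102.6703.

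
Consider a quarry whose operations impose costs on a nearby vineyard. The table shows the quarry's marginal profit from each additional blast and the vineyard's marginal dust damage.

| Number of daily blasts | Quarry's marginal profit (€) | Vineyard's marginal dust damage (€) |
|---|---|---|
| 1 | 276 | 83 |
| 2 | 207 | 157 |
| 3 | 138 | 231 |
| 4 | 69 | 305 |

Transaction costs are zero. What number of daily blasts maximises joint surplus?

Bargaining reaches the level where marginal profit last exceeds marginal dust damage.
That holds through level 2 (207 ≥ 157) but not at 3 (138 < 231).

2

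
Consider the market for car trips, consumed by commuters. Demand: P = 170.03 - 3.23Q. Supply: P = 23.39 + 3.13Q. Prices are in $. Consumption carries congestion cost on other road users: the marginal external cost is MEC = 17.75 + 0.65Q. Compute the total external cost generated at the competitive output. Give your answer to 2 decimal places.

$582.03

Market equilibrium (private): 23.39 + 3.13Q = 170.03 - 3.23Q → Q_m = 23.0566.
Total external cost = ∫₀^{Q_m} (17.75 + 0.65Q) dQ = 17.75×23.0566 + ½×0.65×23.0566² = 582.0269.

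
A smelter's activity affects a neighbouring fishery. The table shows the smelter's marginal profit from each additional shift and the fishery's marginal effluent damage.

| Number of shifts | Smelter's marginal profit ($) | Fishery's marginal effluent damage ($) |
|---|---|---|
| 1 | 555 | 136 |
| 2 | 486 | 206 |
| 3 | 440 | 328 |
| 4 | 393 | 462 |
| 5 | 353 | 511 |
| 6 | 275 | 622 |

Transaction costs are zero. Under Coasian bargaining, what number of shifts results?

Bargaining reaches the level where marginal profit last exceeds marginal effluent damage.
That holds through level 3 (440 ≥ 328) but not at 4 (393 < 462).

3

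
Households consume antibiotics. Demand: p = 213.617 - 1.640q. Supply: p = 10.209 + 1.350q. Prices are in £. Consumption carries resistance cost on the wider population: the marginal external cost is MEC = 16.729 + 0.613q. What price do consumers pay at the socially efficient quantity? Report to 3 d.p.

Social marginal benefit = demand − MEC = 196.888 - 2.253q.
Set SMB = MC: 196.888 - 2.253q = 10.209 + 1.350q → q* = 51.8121.
Consumer price on the demand curve at q*: 213.617 − 1.640×51.8121 = 128.6452.

P = £128.645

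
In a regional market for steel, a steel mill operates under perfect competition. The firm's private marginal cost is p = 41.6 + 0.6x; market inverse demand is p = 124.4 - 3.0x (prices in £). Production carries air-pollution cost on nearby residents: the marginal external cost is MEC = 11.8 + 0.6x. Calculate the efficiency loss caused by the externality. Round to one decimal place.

DWL = £78.0

Market equilibrium (private): 41.6 + 0.6x = 124.4 - 3.0x → x_m = 23.0000.
Social marginal cost = private MC + MEC = 53.4 + 1.2x.
Set SMC = demand: 53.4 + 1.2x = 124.4 - 3.0x → x* = 16.9048.
Height of the DWL triangle at x_m is SMC(x_m) − demand(x_m) = MEC(x_m) = 25.6000.
DWL = ½ × 6.0952 × 25.6000 = 78.0186.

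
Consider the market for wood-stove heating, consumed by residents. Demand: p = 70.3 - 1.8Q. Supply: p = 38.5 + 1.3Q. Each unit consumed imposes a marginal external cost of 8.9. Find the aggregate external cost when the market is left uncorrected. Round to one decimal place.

Market equilibrium (private): 38.5 + 1.3Q = 70.3 - 1.8Q → Q_m = 10.2581.
Total external cost = MEC × Q_m = 8.9 × 10.2581 = 91.2971.

91.3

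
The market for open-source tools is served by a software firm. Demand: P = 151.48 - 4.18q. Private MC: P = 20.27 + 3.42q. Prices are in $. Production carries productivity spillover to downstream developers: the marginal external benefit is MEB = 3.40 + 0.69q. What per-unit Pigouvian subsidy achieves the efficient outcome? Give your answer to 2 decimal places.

Social marginal cost = private MC − MEB = 16.87 + 2.73q.
Set SMC = demand: 16.87 + 2.73q = 151.48 - 4.18q → q* = 19.4805.
The Pigouvian subsidy equals MEB at q*: 3.40 + 0.69×19.4805 = 16.8415.

subsidy = $16.84 per unit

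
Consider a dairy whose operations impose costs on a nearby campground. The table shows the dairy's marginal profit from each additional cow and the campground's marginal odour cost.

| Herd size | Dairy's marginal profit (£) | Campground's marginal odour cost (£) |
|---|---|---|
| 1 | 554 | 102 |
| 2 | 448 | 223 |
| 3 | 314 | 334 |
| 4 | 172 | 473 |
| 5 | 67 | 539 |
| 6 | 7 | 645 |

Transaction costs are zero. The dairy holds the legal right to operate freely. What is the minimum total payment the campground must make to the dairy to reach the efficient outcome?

£560

Left alone the dairy would choose level 6 (marginal profit stays positive).
Efficient level: k* = 2 (marginal profit ≥ marginal odour cost through 2).
The campground must at least cover the dairy's forgone profit from cutting 6→2: 314 + 172 + 67 + 7 = 560.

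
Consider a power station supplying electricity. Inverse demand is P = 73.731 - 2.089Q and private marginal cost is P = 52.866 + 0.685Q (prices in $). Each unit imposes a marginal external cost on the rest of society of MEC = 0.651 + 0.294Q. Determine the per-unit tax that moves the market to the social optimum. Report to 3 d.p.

Social marginal cost = private MC + MEC = 53.517 + 0.979Q.
Set SMC = demand: 53.517 + 0.979Q = 73.731 - 2.089Q → Q* = 6.5887.
The Pigouvian tax equals MEC at Q*: 0.651 + 0.294×6.5887 = 2.5881.

tax = $2.588 per unit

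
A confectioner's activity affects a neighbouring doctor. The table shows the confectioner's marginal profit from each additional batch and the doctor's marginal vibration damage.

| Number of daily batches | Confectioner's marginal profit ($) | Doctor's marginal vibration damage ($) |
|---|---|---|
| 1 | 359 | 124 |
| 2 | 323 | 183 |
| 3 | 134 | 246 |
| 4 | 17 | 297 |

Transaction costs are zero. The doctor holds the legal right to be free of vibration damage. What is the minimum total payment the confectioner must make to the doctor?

Efficient level: marginal profit ≥ marginal vibration damage through level 2, so k* = 2.
With the doctor holding the right, the confectioner must at least compensate total damage at k*: 124 + 183 = 307.

$307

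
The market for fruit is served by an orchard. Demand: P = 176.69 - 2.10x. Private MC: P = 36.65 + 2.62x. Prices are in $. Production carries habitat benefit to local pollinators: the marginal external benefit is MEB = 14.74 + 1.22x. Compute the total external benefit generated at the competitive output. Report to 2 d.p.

Market equilibrium (private): 36.65 + 2.62x = 176.69 - 2.10x → x_m = 29.6695.
Total external benefit = ∫₀^{x_m} (14.74 + 1.22x) dx = 14.74×29.6695 + ½×1.22×29.6695² = 974.2988.

$974.30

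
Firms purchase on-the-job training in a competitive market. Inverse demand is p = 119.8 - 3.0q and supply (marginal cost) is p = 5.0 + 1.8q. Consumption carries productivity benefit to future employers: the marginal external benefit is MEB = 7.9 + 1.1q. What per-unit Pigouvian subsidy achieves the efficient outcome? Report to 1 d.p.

Social marginal benefit = demand + MEB = 127.7 - 1.9q.
Set SMB = MC: 127.7 - 1.9q = 5.0 + 1.8q → q* = 33.1622.
The Pigouvian subsidy equals MEB at q*: 7.9 + 1.1×33.1622 = 44.3784.

subsidy = 44.4 per unit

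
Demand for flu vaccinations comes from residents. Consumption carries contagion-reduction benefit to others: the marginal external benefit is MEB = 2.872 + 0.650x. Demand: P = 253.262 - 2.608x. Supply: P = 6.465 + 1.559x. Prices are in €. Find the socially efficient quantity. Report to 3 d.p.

x* = 70.989

Social marginal benefit = demand + MEB = 256.134 - 1.958x.
Set SMB = MC: 256.134 - 1.958x = 6.465 + 1.559x → x* = 70.9892.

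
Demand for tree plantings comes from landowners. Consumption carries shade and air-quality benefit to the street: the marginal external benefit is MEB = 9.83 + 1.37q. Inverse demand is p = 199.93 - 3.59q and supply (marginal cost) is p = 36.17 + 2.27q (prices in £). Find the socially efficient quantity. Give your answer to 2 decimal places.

q* = 38.66

Social marginal benefit = demand + MEB = 209.76 - 2.22q.
Set SMB = MC: 209.76 - 2.22q = 36.17 + 2.27q → q* = 38.6615.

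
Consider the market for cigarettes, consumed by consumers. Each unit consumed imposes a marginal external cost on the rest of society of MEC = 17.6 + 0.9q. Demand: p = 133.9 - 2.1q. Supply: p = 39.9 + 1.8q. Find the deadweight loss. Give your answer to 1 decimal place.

DWL = 160.8

Market equilibrium (private): 39.9 + 1.8q = 133.9 - 2.1q → q_m = 24.1026.
Social marginal benefit = demand − MEC = 116.3 - 3.0q.
Set SMB = MC: 116.3 - 3.0q = 39.9 + 1.8q → q* = 15.9167.
The welfare-loss triangle has base |q_m − q*| and height MEC(q_m) (the vertical gap between SMB and MC is zero at q* and MEC at q_m).
DWL = ½ × 8.1859 × 39.2923 = 160.8214.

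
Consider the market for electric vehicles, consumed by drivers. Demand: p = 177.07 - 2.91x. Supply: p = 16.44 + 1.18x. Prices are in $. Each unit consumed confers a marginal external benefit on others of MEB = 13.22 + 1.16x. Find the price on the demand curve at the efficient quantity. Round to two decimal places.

P = $4.41

Social marginal benefit = demand + MEB = 190.29 - 1.75x.
Set SMB = MC: 190.29 - 1.75x = 16.44 + 1.18x → x* = 59.3345.
Consumer price on the demand curve at x*: 177.07 − 2.91×59.3345 = 4.4066.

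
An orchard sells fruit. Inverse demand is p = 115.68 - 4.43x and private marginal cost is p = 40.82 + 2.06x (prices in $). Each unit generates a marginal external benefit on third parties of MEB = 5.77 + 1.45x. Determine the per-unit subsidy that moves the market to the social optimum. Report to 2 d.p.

Social marginal cost = private MC − MEB = 35.05 + 0.61x.
Set SMC = demand: 35.05 + 0.61x = 115.68 - 4.43x → x* = 15.9980.
The Pigouvian subsidy equals MEB at x*: 5.77 + 1.45×15.9980 = 28.9671.

subsidy = $28.97 per unit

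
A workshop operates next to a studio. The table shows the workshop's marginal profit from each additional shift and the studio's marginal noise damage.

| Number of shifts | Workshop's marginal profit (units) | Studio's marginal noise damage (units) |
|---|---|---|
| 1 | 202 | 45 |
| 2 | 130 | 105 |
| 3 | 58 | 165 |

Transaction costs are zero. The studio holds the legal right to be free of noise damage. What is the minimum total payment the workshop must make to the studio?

Efficient level: marginal profit ≥ marginal noise damage through level 2, so k* = 2.
With the studio holding the right, the workshop must at least compensate total damage at k*: 45 + 105 = 150.

150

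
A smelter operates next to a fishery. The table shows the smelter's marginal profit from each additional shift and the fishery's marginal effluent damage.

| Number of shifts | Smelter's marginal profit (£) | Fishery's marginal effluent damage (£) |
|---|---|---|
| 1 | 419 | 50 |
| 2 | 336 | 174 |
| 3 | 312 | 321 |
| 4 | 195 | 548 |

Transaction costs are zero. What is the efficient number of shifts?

2

Bargaining reaches the level where marginal profit last exceeds marginal effluent damage.
That holds through level 2 (336 ≥ 174) but not at 3 (312 < 321).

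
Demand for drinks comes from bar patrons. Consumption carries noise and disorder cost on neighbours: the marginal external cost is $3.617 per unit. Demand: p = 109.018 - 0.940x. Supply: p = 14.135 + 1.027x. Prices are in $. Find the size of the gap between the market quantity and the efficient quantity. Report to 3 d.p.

Market equilibrium (private): 14.135 + 1.027x = 109.018 - 0.940x → x_m = 48.2374.
Social marginal benefit = demand − MEC = 105.401 - 0.940x.
Set SMB = MC: 105.401 - 0.940x = 14.135 + 1.027x → x* = 46.3986.
Gap = |48.2374 − 46.3986| = 1.8388.

1.839 units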